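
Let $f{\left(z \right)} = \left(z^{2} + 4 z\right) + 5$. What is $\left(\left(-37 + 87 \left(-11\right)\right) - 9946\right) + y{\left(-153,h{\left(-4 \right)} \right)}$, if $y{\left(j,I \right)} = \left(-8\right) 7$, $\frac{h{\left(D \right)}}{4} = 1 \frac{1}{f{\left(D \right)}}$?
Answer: $-10996$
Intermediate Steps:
$f{\left(z \right)} = 5 + z^{2} + 4 z$
$h{\left(D \right)} = \frac{4}{5 + D^{2} + 4 D}$ ($h{\left(D \right)} = 4 \cdot 1 \frac{1}{5 + D^{2} + 4 D} = \frac{4}{5 + D^{2} + 4 D}$)
$y{\left(j,I \right)} = -56$
$\left(\left(-37 + 87 \left(-11\right)\right) - 9946\right) + y{\left(-153,h{\left(-4 \right)} \right)} = \left(\left(-37 + 87 \left(-11\right)\right) - 9946\right) - 56 = \left(\left(-37 - 957\right) - 9946\right) - 56 = \left(-994 - 9946\right) - 56 = -10940 - 56 = -10996$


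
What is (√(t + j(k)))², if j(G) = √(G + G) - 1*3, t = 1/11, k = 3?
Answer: -32/11 + √6 ≈ -0.45960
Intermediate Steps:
t = 1/11 ≈ 0.090909
j(G) = -3 + √2*√G (j(G) = √(2*G) - 3 = √2*√G - 3 = -3 + √2*√G)
(√(t + j(k)))² = (√(1/11 + (-3 + √2*√3)))² = (√(1/11 + (-3 + √6)))² = (√(-32/11 + √6))² = -32/11 + √6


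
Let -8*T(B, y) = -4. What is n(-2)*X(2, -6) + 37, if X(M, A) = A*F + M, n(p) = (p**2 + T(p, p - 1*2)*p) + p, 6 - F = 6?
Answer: 39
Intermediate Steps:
T(B, y) = 1/2 (T(B, y) = -1/8*(-4) = 1/2)
F = 0 (F = 6 - 1*6 = 6 - 6 = 0)
n(p) = p**2 + 3*p/2 (n(p) = (p**2 + p/2) + p = p**2 + 3*p/2)
X(M, A) = M (X(M, A) = A*0 + M = 0 + M = M)
n(-2)*X(2, -6) + 37 = ((1/2)*(-2)*(3 + 2*(-2)))*2 + 37 = ((1/2)*(-2)*(3 - 4))*2 + 37 = ((1/2)*(-2)*(-1))*2 + 37 = 1*2 + 37 = 2 + 37 = 39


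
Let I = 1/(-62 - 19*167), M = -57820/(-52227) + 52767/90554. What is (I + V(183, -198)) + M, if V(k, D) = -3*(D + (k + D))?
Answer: 1400317662112961/2185641679590 ≈ 640.69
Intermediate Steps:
V(k, D) = -6*D - 3*k (V(k, D) = -3*(D + (D + k)) = -3*(k + 2*D) = -6*D - 3*k)
M = 1141670627/675623394 (M = -57820*(-1/52227) + 52767*(1/90554) = 8260/7461 + 52767/90554 = 1141670627/675623394 ≈ 1.6898)
I = -1/3235 (I = 1/(-62 - 3173) = 1/(-3235) = -1/3235 ≈ -0.00030912)
(I + V(183, -198)) + M = (-1/3235 + (-6*(-198) - 3*183)) + 1141670627/675623394 = (-1/3235 + (1188 - 549)) + 1141670627/675623394 = (-1/3235 + 639) + 1141670627/675623394 = 2067164/3235 + 1141670627/675623394 = 1400317662112961/2185641679590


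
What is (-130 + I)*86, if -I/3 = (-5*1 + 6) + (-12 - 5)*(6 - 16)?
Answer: -55298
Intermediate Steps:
I = -513 (I = -3*((-5*1 + 6) + (-12 - 5)*(6 - 16)) = -3*((-5 + 6) - 17*(-10)) = -3*(1 + 170) = -3*171 = -513)
(-130 + I)*86 = (-130 - 513)*86 = -643*86 = -55298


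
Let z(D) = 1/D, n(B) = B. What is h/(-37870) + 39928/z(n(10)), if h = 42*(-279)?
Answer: 1080053237/2705 ≈ 3.9928e+5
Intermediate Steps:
h = -11718
h/(-37870) + 39928/z(n(10)) = -11718/(-37870) + 39928/(1/10) = -11718*(-1/37870) + 39928/(1/10) = 837/2705 + 39928*10 = 837/2705 + 399280 = 1080053237/2705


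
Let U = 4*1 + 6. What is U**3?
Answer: 1000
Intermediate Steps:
U = 10 (U = 4 + 6 = 10)
U**3 = 10**3 = 1000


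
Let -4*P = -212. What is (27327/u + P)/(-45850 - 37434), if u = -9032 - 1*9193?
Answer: -156433/252975150 ≈ -0.00061837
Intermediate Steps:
P = 53 (P = -1/4*(-212) = 53)
u = -18225 (u = -9032 - 9193 = -18225)
(27327/u + P)/(-45850 - 37434) = (27327/(-18225) + 53)/(-45850 - 37434) = (27327*(-1/18225) + 53)/(-83284) = (-9109/6075 + 53)*(-1/83284) = (312866/6075)*(-1/83284) = -156433/252975150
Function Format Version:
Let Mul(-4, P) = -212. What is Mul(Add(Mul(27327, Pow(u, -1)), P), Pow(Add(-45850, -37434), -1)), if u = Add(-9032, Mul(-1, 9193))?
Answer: Rational(-156433, 252975150) ≈ -0.00061837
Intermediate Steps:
P = 53 (P = Mul(Rational(-1, 4), -212) = 53)
u = -18225 (u = Add(-9032, -9193) = -18225)
Mul(Add(Mul(27327, Pow(u, -1)), P), Pow(Add(-45850, -37434), -1)) = Mul(Add(Mul(27327, Pow(-18225, -1)), 53), Pow(Add(-45850, -37434), -1)) = Mul(Add(Mul(27327, Rational(-1, 18225)), 53), Pow(-83284, -1)) = Mul(Add(Rational(-9109, 6075), 53), Rational(-1, 83284)) = Mul(Rational(312866, 6075), Rational(-1, 83284)) = Rational(-156433, 252975150)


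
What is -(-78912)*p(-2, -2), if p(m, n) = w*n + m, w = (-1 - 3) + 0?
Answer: 473472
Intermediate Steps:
w = -4 (w = -4 + 0 = -4)
p(m, n) = m - 4*n (p(m, n) = -4*n + m = m - 4*n)
-(-78912)*p(-2, -2) = -(-78912)*(-2 - 4*(-2)) = -(-78912)*(-2 + 8) = -(-78912)*6 = -19728*(-24) = 473472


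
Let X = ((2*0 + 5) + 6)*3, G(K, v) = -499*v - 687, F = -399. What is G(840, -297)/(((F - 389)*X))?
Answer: -12293/2167 ≈ -5.6728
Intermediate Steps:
G(K, v) = -687 - 499*v
X = 33 (X = ((0 + 5) + 6)*3 = (5 + 6)*3 = 11*3 = 33)
G(840, -297)/(((F - 389)*X)) = (-687 - 499*(-297))/(((-399 - 389)*33)) = (-687 + 148203)/((-788*33)) = 147516/(-26004) = 147516*(-1/26004) = -12293/2167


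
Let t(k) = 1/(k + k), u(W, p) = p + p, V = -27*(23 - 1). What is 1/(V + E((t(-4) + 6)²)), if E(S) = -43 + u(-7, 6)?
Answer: -1/625 ≈ -0.0016000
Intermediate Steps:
V = -594 (V = -27*22 = -594)
u(W, p) = 2*p
t(k) = 1/(2*k)
E(S) = -31 (E(S) = -43 + 2*6 = -43 + 12 = -31)
1/(V + E((t(-4) + 6)²)) = 1/(-594 - 31) = 1/(-625) = -1/625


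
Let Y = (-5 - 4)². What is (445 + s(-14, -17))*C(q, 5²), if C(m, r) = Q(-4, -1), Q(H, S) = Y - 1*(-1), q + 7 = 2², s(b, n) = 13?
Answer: 37556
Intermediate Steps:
q = -3 (q = -7 + 2² = -7 + 4 = -3)
Y = 81 (Y = (-9)² = 81)
Q(H, S) = 82 (Q(H, S) = 81 - 1*(-1) = 81 + 1 = 82)
C(m, r) = 82
(445 + s(-14, -17))*C(q, 5²) = (445 + 13)*82 = 458*82 = 37556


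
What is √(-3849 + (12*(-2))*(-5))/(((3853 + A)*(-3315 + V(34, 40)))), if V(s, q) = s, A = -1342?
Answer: -I*√3729/8238591 ≈ -7.4121e-6*I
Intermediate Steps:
√(-3849 + (12*(-2))*(-5))/(((3853 + A)*(-3315 + V(34, 40)))) = √(-3849 + (12*(-2))*(-5))/(((3853 - 1342)*(-3315 + 34))) = √(-3849 - 24*(-5))/((2511*(-3281))) = √(-3849 + 120)/(-8238591) = √(-3729)*(-1/8238591) = (I*√3729)*(-1/8238591) = -I*√3729/8238591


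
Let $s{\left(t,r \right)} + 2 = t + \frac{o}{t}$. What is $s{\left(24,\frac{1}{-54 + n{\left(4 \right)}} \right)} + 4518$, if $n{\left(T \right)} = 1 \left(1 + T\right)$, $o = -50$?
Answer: $\frac{54455}{12} \approx 4537.9$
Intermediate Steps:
$n{\left(T \right)} = 1 + T$
$s{\left(t,r \right)} = -2 + t - \frac{50}{t}$ ($s{\left(t,r \right)} = -2 + \left(t - \frac{50}{t}\right) = -2 + t - \frac{50}{t}$)
$s{\left(24,\frac{1}{-54 + n{\left(4 \right)}} \right)} + 4518 = \left(-2 + 24 - \frac{50}{24}\right) + 4518 = \left(-2 + 24 - \frac{25}{12}\right) + 4518 = \frac{239}{12} + 4518 = \frac{54455}{12}$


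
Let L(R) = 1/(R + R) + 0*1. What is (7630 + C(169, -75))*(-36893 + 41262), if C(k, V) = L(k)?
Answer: 11267393229/338 ≈ 3.3335e+7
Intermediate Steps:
L(R) = 1/(2*R) (L(R) = 1/(2*R) + 0 = 1/(2*R))
C(k, V) = 1/(2*k)
(7630 + C(169, -75))*(-36893 + 41262) = (7630 + (½)/169)*(-36893 + 41262) = (7630 + (½)*(1/169))*4369 = (7630 + 1/338)*4369 = (2578941/338)*4369 = 11267393229/338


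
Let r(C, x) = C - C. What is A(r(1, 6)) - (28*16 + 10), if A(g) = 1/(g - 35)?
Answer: -16031/35 ≈ -458.03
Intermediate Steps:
r(C, x) = 0
A(g) = 1/(-35 + g)
A(r(1, 6)) - (28*16 + 10) = 1/(-35 + 0) - (28*16 + 10) = 1/(-35) - (448 + 10) = -1/35 - 1*458 = -1/35 - 458 = -16031/35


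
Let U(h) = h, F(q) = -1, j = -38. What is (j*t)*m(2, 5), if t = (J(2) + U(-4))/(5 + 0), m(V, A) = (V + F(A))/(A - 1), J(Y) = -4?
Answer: 76/5 ≈ 15.200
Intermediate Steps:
m(V, A) = (-1 + V)/(-1 + A) (m(V, A) = (V - 1)/(A - 1) = (-1 + V)/(-1 + A))
t = -8/5 (t = (-4 - 4)/(5 + 0) = -8/5 ≈ -1.6000)
(j*t)*m(2, 5) = (-38*(-8/5))*((-1 + 2)/(-1 + 5)) = 304*(1/4)/5 = 304*((¼)*1)/5 = (304/5)*(¼) = 76/5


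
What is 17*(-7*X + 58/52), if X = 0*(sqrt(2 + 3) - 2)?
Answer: 493/26 ≈ 18.962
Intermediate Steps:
X = 0 (X = 0*(sqrt(5) - 2) = 0*(-2 + sqrt(5)) = 0)
17*(-7*X + 58/52) = 17*(-7*0 + 58/52) = 17*(0 + 58*(1/52)) = 17*(0 + 29/26) = 17*(29/26) = 493/26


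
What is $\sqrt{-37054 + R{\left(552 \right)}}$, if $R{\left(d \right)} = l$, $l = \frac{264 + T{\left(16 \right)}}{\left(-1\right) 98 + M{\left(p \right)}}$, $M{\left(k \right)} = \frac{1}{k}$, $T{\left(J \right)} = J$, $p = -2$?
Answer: $\frac{i \sqrt{1438139006}}{197} \approx 192.5 i$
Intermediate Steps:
$l = - \frac{560}{197}$ ($l = \frac{264 + 16}{\left(-1\right) 98 + \frac{1}{-2}} = \frac{280}{-98 - \frac{1}{2}} = \frac{280}{- \frac{197}{2}} = 280 \left(- \frac{2}{197}\right) = - \frac{560}{197} \approx -2.8426$)
$R{\left(d \right)} = - \frac{560}{197}$
$\sqrt{-37054 + R{\left(552 \right)}} = \sqrt{-37054 - \frac{560}{197}} = \sqrt{- \frac{7300198}{197}} = \frac{i \sqrt{1438139006}}{197}$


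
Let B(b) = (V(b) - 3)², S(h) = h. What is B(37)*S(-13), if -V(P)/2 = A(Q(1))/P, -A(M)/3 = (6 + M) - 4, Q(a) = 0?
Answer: -127413/1369 ≈ -93.070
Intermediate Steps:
A(M) = -6 - 3*M (A(M) = -3*((6 + M) - 4) = -3*(2 + M) = -6 - 3*M)
V(P) = 12/P (V(P) = -2*(-6 - 3*0)/P = -2*(-6 + 0)/P = -(-12)/P = 12/P)
B(b) = (-3 + 12/b)² (B(b) = (12/b - 3)² = (-3 + 12/b)²)
B(37)*S(-13) = (9*(-4 + 37)²/37²)*(-13) = (9*(1/1369)*33²)*(-13) = (9*(1/1369)*1089)*(-13) = (9801/1369)*(-13) = -127413/1369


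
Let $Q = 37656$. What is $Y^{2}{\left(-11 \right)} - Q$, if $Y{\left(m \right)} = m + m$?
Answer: $-37172$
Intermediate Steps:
$Y{\left(m \right)} = 2 m$
$Y^{2}{\left(-11 \right)} - Q = \left(2 \left(-11\right)\right)^{2} - 37656 = \left(-22\right)^{2} - 37656 = 484 - 37656 = -37172$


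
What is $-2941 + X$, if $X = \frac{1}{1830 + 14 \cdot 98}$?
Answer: $- \frac{9417081}{3202} \approx -2941.0$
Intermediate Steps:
$X = \frac{1}{3202}$ ($X = \frac{1}{1830 + 1372} = \frac{1}{3202} \approx 0.0003123$)
$-2941 + X = -2941 + \frac{1}{3202} = - \frac{9417081}{3202}$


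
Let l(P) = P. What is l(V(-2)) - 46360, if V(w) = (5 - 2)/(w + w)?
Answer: -185443/4 ≈ -46361.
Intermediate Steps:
V(w) = 3/(2*w) (V(w) = 3/((2*w)) = 3*(1/(2*w)) = 3/(2*w))
l(V(-2)) - 46360 = (3/2)/(-2) - 46360 = (3/2)*(-½) - 46360 = -¾ - 46360 = -185443/4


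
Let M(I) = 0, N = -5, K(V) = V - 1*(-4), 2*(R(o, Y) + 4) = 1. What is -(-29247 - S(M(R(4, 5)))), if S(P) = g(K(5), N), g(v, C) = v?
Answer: 29256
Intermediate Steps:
R(o, Y) = -7/2 (R(o, Y) = -4 + (1/2)*1 = -4 + 1/2 = -7/2)
K(V) = 4 + V (K(V) = V + 4 = 4 + V)
S(P) = 9 (S(P) = 4 + 5 = 9)
-(-29247 - S(M(R(4, 5)))) = -(-29247 - 1*9) = -(-29247 - 9) = -1*(-29256) = 29256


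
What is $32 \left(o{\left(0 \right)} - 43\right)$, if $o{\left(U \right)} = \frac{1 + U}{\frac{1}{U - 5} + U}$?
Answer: $-1536$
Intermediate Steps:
$o{\left(U \right)} = \frac{1 + U}{U + \frac{1}{-5 + U}}$ ($o{\left(U \right)} = \frac{1 + U}{\frac{1}{-5 + U} + U} = \frac{1 + U}{U + \frac{1}{-5 + U}}$)
$32 \left(o{\left(0 \right)} - 43\right) = 32 \left(\frac{-5 + 0^{2} - 0}{1 + 0^{2} - 0} - 43\right) = 32 \left(\frac{-5 + 0 + 0}{1 + 0 + 0} - 43\right) = 32 \left(1^{-1} \left(-5\right) - 43\right) = 32 \left(1 \left(-5\right) - 43\right) = 32 \left(-5 - 43\right) = 32 \left(-48\right) = -1536$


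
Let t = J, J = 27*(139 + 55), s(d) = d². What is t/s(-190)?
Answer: 2619/18050 ≈ 0.14510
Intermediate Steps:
J = 5238 (J = 27*194 = 5238)
t = 5238
t/s(-190) = 5238/((-190)²) = 5238/36100 = 5238*(1/36100) = 2619/18050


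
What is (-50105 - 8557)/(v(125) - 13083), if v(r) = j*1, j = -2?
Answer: 58662/13085 ≈ 4.4831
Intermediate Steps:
v(r) = -2 (v(r) = -2*1 = -2)
(-50105 - 8557)/(v(125) - 13083) = (-50105 - 8557)/(-2 - 13083) = -58662/(-13085) = -58662*(-1/13085) = 58662/13085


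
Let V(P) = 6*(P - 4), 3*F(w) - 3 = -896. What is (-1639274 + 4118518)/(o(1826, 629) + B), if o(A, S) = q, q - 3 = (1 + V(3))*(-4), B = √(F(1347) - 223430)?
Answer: 85533918/336385 - 1239622*I*√2013549/336385 ≈ 254.27 - 5229.2*I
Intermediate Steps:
F(w) = -893/3 (F(w) = 1 + (⅓)*(-896) = 1 - 896/3 = -893/3)
B = I*√2013549/3 (B = √(-893/3 - 223430) = √(-671183/3) = I*√2013549/3 ≈ 473.0*I)
V(P) = -24 + 6*P (V(P) = 6*(-4 + P) = -24 + 6*P)
q = 23 (q = 3 + (1 + (-24 + 6*3))*(-4) = 3 + (1 + (-24 + 18))*(-4) = 3 + (1 - 6)*(-4) = 3 - 5*(-4) = 3 + 20 = 23)
o(A, S) = 23
(-1639274 + 4118518)/(o(1826, 629) + B) = (-1639274 + 4118518)/(23 + I*√2013549/3) = 2479244/(23 + I*√2013549/3)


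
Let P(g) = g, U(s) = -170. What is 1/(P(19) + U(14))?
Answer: -1/151 ≈ -0.0066225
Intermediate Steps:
1/(P(19) + U(14)) = 1/(19 - 170) = 1/(-151) = -1/151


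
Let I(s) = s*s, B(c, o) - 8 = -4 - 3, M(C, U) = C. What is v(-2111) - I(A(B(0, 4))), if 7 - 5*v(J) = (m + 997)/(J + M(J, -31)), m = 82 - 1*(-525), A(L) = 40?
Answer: -16872421/10555 ≈ -1598.5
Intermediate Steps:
B(c, o) = 1 (B(c, o) = 8 + (-4 - 3) = 8 - 7 = 1)
m = 607 (m = 82 + 525 = 607)
I(s) = s²
v(J) = 7/5 - 802/(5*J) (v(J) = 7/5 - (607 + 997)/(5*(J + J)) = 7/5 - 1604/(5*(2*J)) = 7/5 - 1604*1/(2*J)/5 = 7/5 - 802/(5*J))
v(-2111) - I(A(B(0, 4))) = (⅕)*(-802 + 7*(-2111))/(-2111) - 1*40² = (⅕)*(-1/2111)*(-802 - 14777) - 1*1600 = (⅕)*(-1/2111)*(-15579) - 1600 = 15579/10555 - 1600 = -16872421/10555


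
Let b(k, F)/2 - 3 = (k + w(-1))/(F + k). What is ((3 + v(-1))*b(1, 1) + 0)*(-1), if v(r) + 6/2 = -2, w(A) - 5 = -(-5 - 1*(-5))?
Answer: 24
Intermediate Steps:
w(A) = 5 (w(A) = 5 - (-5 - 1*(-5)) = 5 - (-5 + 5) = 5 - 1*0 = 5 + 0 = 5)
v(r) = -5 (v(r) = -3 - 2 = -5)
b(k, F) = 6 + 2*(5 + k)/(F + k) (b(k, F) = 6 + 2*((k + 5)/(F + k)) = 6 + 2*((5 + k)/(F + k)) = 6 + 2*(5 + k)/(F + k))
((3 + v(-1))*b(1, 1) + 0)*(-1) = ((3 - 5)*(2*(5 + 3*1 + 4*1)/(1 + 1)) + 0)*(-1) = (-4*(5 + 3 + 4)/2 + 0)*(-1) = (-4*12/2 + 0)*(-1) = (-2*12 + 0)*(-1) = (-24 + 0)*(-1) = -24*(-1) = 24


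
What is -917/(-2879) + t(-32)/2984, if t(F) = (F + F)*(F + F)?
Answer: 1816089/1073867 ≈ 1.6912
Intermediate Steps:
t(F) = 4*F² (t(F) = (2*F)*(2*F) = 4*F²)
-917/(-2879) + t(-32)/2984 = -917/(-2879) + (4*(-32)²)/2984 = -917*(-1/2879) + (4*1024)*(1/2984) = 917/2879 + 4096*(1/2984) = 917/2879 + 512/373 = 1816089/1073867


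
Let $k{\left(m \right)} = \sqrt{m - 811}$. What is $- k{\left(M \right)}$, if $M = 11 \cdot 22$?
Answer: $- i \sqrt{569} \approx - 23.854 i$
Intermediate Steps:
$M = 242$
$k{\left(m \right)} = \sqrt{-811 + m}$
$- k{\left(M \right)} = - \sqrt{-811 + 242} = - \sqrt{-569} = - i \sqrt{569}$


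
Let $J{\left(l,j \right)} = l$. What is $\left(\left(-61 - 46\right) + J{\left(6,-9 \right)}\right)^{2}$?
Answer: $10201$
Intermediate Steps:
$\left(\left(-61 - 46\right) + J{\left(6,-9 \right)}\right)^{2} = \left(\left(-61 - 46\right) + 6\right)^{2} = \left(-107 + 6\right)^{2} = \left(-101\right)^{2} = 10201$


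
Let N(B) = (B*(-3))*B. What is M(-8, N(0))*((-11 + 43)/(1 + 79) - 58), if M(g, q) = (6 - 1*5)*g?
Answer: 2304/5 ≈ 460.80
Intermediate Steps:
N(B) = -3*B² (N(B) = (-3*B)*B = -3*B²)
M(g, q) = g (M(g, q) = (6 - 5)*g = 1*g = g)
M(-8, N(0))*((-11 + 43)/(1 + 79) - 58) = -8*((-11 + 43)/(1 + 79) - 58) = -8*(32/80 - 58) = -8*(32*(1/80) - 58) = -8*(⅖ - 58) = -8*(-288/5) = 2304/5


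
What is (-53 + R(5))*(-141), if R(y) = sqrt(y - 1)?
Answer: 7191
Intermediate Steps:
R(y) = sqrt(-1 + y)
(-53 + R(5))*(-141) = (-53 + sqrt(-1 + 5))*(-141) = (-53 + sqrt(4))*(-141) = (-53 + 2)*(-141) = -51*(-141) = 7191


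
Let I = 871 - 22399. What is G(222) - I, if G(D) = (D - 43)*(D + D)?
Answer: 101004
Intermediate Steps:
I = -21528
G(D) = 2*D*(-43 + D) (G(D) = (-43 + D)*(2*D) = 2*D*(-43 + D))
G(222) - I = 2*222*(-43 + 222) - 1*(-21528) = 2*222*179 + 21528 = 79476 + 21528 = 101004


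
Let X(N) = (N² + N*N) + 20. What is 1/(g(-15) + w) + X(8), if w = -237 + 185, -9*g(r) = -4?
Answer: 68663/464 ≈ 147.98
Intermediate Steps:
g(r) = 4/9 (g(r) = -⅑*(-4) = 4/9)
w = -52
X(N) = 20 + 2*N² (X(N) = (N² + N²) + 20 = 2*N² + 20 = 20 + 2*N²)
1/(g(-15) + w) + X(8) = 1/(4/9 - 52) + (20 + 2*8²) = 1/(-464/9) + (20 + 2*64) = -9/464 + (20 + 128) = -9/464 + 148 = 68663/464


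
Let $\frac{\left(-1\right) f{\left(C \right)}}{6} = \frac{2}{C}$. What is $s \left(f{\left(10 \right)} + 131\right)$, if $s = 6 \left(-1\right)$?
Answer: $- \frac{3894}{5} \approx -778.8$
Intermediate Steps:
$f{\left(C \right)} = - \frac{12}{C}$ ($f{\left(C \right)} = - 6 \frac{2}{C} = - \frac{12}{C}$)
$s = -6$
$s \left(f{\left(10 \right)} + 131\right) = - 6 \left(- \frac{12}{10} + 131\right) = - 6 \left(\left(-12\right) \frac{1}{10} + 131\right) = - 6 \left(- \frac{6}{5} + 131\right) = \left(-6\right) \frac{649}{5} = - \frac{3894}{5}$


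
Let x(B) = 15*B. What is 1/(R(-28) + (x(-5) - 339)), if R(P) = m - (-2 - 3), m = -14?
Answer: -1/423 ≈ -0.0023641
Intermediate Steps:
R(P) = -9 (R(P) = -14 - (-2 - 3) = -14 - 1*(-5) = -14 + 5 = -9)
1/(R(-28) + (x(-5) - 339)) = 1/(-9 + (15*(-5) - 339)) = 1/(-9 + (-75 - 339)) = 1/(-9 - 414) = 1/(-423) = -1/423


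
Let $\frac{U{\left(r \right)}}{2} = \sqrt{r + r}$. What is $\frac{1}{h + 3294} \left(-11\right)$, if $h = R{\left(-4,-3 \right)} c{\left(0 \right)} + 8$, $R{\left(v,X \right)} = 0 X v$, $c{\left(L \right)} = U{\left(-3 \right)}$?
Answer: $- \frac{11}{3302} \approx -0.0033313$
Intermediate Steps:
$U{\left(r \right)} = 2 \sqrt{2} \sqrt{r}$ ($U{\left(r \right)} = 2 \sqrt{r + r} = 2 \sqrt{2 r} = 2 \sqrt{2} \sqrt{r}$)
$c{\left(L \right)} = 2 i \sqrt{6}$ ($c{\left(L \right)} = 2 \sqrt{2} \sqrt{-3} = 2 \sqrt{2} i \sqrt{3} = 2 i \sqrt{6}$)
$R{\left(v,X \right)} = 0$ ($R{\left(v,X \right)} = 0 v = 0$)
$h = 8$ ($h = 0 \cdot 2 i \sqrt{6} + 8 = 0 + 8 = 8$)
$\frac{1}{h + 3294} \left(-11\right) = \frac{1}{8 + 3294} \left(-11\right) = \frac{1}{3302} \left(-11\right) = - \frac{11}{3302}$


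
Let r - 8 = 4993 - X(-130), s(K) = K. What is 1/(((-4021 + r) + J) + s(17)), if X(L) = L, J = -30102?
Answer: -1/28975 ≈ -3.4512e-5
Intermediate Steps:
r = 5131 (r = 8 + (4993 - 1*(-130)) = 8 + (4993 + 130) = 8 + 5123 = 5131)
1/(((-4021 + r) + J) + s(17)) = 1/(((-4021 + 5131) - 30102) + 17) = 1/((1110 - 30102) + 17) = 1/(-28992 + 17) = 1/(-28975) = -1/28975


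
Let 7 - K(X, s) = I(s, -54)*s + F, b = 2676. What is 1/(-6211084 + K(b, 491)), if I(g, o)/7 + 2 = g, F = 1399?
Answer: -1/7893169 ≈ -1.2669e-7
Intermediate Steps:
I(g, o) = -14 + 7*g
K(X, s) = -1392 - s*(-14 + 7*s) (K(X, s) = 7 - ((-14 + 7*s)*s + 1399) = 7 - (s*(-14 + 7*s) + 1399) = 7 - (1399 + s*(-14 + 7*s)) = 7 + (-1399 - s*(-14 + 7*s)) = -1392 - s*(-14 + 7*s))
1/(-6211084 + K(b, 491)) = 1/(-6211084 + (-1392 - 7*491*(-2 + 491))) = 1/(-6211084 + (-1392 - 7*491*489)) = 1/(-6211084 + (-1392 - 1680693)) = 1/(-6211084 - 1682085) = 1/(-7893169) = -1/7893169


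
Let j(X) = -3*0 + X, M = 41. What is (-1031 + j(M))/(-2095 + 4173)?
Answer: -495/1039 ≈ -0.47642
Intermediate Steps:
j(X) = X (j(X) = 0 + X = X)
(-1031 + j(M))/(-2095 + 4173) = (-1031 + 41)/(-2095 + 4173) = -990/2078 = -990*1/2078 = -495/1039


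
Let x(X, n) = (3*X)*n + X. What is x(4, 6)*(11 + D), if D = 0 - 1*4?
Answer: 532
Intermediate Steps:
x(X, n) = X + 3*X*n (x(X, n) = 3*X*n + X = X + 3*X*n)
D = -4 (D = 0 - 4 = -4)
x(4, 6)*(11 + D) = (4*(1 + 3*6))*(11 - 4) = (4*(1 + 18))*7 = (4*19)*7 = 76*7 = 532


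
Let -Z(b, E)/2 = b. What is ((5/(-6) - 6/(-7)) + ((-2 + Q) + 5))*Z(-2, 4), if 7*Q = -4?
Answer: 206/21 ≈ 9.8095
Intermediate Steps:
Q = -4/7 (Q = (⅐)*(-4) = -4/7 ≈ -0.57143)
Z(b, E) = -2*b
((5/(-6) - 6/(-7)) + ((-2 + Q) + 5))*Z(-2, 4) = ((5/(-6) - 6/(-7)) + ((-2 - 4/7) + 5))*(-2*(-2)) = ((5*(-⅙) - 6*(-⅐)) + (-18/7 + 5))*4 = ((-⅚ + 6/7) + 17/7)*4 = (1/42 + 17/7)*4 = (103/42)*4 = 206/21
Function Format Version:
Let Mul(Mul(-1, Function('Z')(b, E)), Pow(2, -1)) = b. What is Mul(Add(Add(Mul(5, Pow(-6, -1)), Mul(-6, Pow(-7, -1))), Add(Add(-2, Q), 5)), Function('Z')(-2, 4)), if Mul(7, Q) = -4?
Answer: Rational(206, 21) ≈ 9.8095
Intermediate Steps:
Q = Rational(-4, 7) (Q = Mul(Rational(1, 7), -4) = Rational(-4, 7) ≈ -0.57143)
Function('Z')(b, E) = Mul(-2, b)
Mul(Add(Add(Mul(5, Pow(-6, -1)), Mul(-6, Pow(-7, -1))), Add(Add(-2, Q), 5)), Function('Z')(-2, 4)) = Mul(Add(Add(Mul(5, Pow(-6, -1)), Mul(-6, Pow(-7, -1))), Add(Add(-2, Rational(-4, 7)), 5)), Mul(-2, -2)) = Mul(Add(Add(Mul(5, Rational(-1, 6)), Mul(-6, Rational(-1, 7))), Add(Rational(-18, 7), 5)), 4) = Mul(Add(Add(Rational(-5, 6), Rational(6, 7)), Rational(17, 7)), 4) = Mul(Add(Rational(1, 42), Rational(17, 7)), 4) = Mul(Rational(103, 42), 4) = Rational(206, 21)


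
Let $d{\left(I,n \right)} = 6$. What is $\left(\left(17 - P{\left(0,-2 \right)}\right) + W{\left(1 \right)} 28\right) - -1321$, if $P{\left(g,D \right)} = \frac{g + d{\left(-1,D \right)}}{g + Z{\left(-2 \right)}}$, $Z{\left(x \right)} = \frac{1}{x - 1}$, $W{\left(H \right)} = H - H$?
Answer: $1356$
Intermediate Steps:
$W{\left(H \right)} = 0$
$Z{\left(x \right)} = \frac{1}{-1 + x}$
$P{\left(g,D \right)} = \frac{6 + g}{- \frac{1}{3} + g}$ ($P{\left(g,D \right)} = \frac{g + 6}{g + \frac{1}{-1 - 2}} = \frac{6 + g}{g + \frac{1}{-3}} = \frac{6 + g}{g - \frac{1}{3}} = \frac{6 + g}{- \frac{1}{3} + g}$)
$\left(\left(17 - P{\left(0,-2 \right)}\right) + W{\left(1 \right)} 28\right) - -1321 = \left(\left(17 - \frac{3 \left(6 + 0\right)}{-1 + 3 \cdot 0}\right) + 0 \cdot 28\right) - -1321 = \left(\left(17 - 3 \frac{1}{-1 + 0} \cdot 6\right) + 0\right) + 1321 = \left(\left(17 - 3 \frac{1}{-1} \cdot 6\right) + 0\right) + 1321 = \left(\left(17 - 3 \left(-1\right) 6\right) + 0\right) + 1321 = \left(\left(17 - -18\right) + 0\right) + 1321 = \left(\left(17 + 18\right) + 0\right) + 1321 = \left(35 + 0\right) + 1321 = 35 + 1321 = 1356$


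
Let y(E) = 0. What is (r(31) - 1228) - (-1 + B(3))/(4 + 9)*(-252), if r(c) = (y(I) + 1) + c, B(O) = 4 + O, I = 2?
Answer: -14036/13 ≈ -1079.7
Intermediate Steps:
r(c) = 1 + c (r(c) = (0 + 1) + c = 1 + c)
(r(31) - 1228) - (-1 + B(3))/(4 + 9)*(-252) = ((1 + 31) - 1228) - (-1 + (4 + 3))/(4 + 9)*(-252) = (32 - 1228) - (-1 + 7)/13*(-252) = -1196 - 6*(1/13)*(-252) = -1196 - 6*(-252)/13 = -1196 - 1*(-1512/13) = -1196 + 1512/13 = -14036/13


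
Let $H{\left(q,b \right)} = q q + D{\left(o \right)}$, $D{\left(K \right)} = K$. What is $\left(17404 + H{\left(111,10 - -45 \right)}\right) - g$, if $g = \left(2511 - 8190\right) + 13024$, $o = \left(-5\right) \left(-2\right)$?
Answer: $22390$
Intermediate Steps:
$o = 10$
$H{\left(q,b \right)} = 10 + q^{2}$ ($H{\left(q,b \right)} = q q + 10 = q^{2} + 10 = 10 + q^{2}$)
$g = 7345$ ($g = -5679 + 13024 = 7345$)
$\left(17404 + H{\left(111,10 - -45 \right)}\right) - g = \left(17404 + \left(10 + 111^{2}\right)\right) - 7345 = \left(17404 + \left(10 + 12321\right)\right) - 7345 = \left(17404 + 12331\right) - 7345 = 29735 - 7345 = 22390$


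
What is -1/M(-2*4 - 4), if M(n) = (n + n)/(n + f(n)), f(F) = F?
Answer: -1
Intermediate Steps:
M(n) = 1 (M(n) = (n + n)/(n + n) = (2*n)/((2*n)) = (2*n)*(1/(2*n)) = 1)
-1/M(-2*4 - 4) = -1/1 = -1*1 = -1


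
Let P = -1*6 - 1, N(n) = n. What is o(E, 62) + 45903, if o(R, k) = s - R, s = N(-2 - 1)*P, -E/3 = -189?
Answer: 45357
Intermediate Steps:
E = 567 (E = -3*(-189) = 567)
P = -7 (P = -6 - 1 = -7)
s = 21 (s = (-2 - 1)*(-7) = -3*(-7) = 21)
o(R, k) = 21 - R
o(E, 62) + 45903 = (21 - 1*567) + 45903 = (21 - 567) + 45903 = -546 + 45903 = 45357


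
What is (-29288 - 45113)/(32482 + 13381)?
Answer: -74401/45863 ≈ -1.6222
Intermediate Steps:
(-29288 - 45113)/(32482 + 13381) = -74401/45863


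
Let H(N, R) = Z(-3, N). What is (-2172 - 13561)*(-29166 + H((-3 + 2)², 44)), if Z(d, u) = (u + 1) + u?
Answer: 458821479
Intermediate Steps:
Z(d, u) = 1 + 2*u (Z(d, u) = (1 + u) + u = 1 + 2*u)
H(N, R) = 1 + 2*N
(-2172 - 13561)*(-29166 + H((-3 + 2)², 44)) = (-2172 - 13561)*(-29166 + (1 + 2*(-3 + 2)²)) = -15733*(-29166 + (1 + 2*(-1)²)) = -15733*(-29166 + (1 + 2*1)) = -15733*(-29166 + (1 + 2)) = -15733*(-29166 + 3) = -15733*(-29163) = 458821479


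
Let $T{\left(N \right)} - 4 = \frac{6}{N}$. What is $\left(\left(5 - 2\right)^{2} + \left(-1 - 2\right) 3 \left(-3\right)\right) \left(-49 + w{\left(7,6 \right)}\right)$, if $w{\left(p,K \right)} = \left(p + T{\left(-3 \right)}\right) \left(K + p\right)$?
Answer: $2448$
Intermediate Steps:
$T{\left(N \right)} = 4 + \frac{6}{N}$
$w{\left(p,K \right)} = \left(2 + p\right) \left(K + p\right)$ ($w{\left(p,K \right)} = \left(p + \left(4 + \frac{6}{-3}\right)\right) \left(K + p\right) = \left(p + \left(4 + 6 \left(- \frac{1}{3}\right)\right)\right) \left(K + p\right) = \left(p + \left(4 - 2\right)\right) \left(K + p\right) = \left(p + 2\right) \left(K + p\right) = \left(2 + p\right) \left(K + p\right)$)
$\left(\left(5 - 2\right)^{2} + \left(-1 - 2\right) 3 \left(-3\right)\right) \left(-49 + w{\left(7,6 \right)}\right) = \left(\left(5 - 2\right)^{2} + \left(-1 - 2\right) 3 \left(-3\right)\right) \left(-49 + \left(7^{2} + 2 \cdot 6 + 2 \cdot 7 + 6 \cdot 7\right)\right) = \left(3^{2} + \left(-3\right) 3 \left(-3\right)\right) \left(-49 + \left(49 + 12 + 14 + 42\right)\right) = \left(9 - -27\right) \left(-49 + 117\right) = \left(9 + 27\right) 68 = 36 \cdot 68 = 2448$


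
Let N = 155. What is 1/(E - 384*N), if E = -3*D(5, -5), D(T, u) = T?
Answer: -1/59535 ≈ -1.6797e-5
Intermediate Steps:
E = -15 (E = -3*5 = -15)
1/(E - 384*N) = 1/(-15 - 384*155) = 1/(-15 - 59520) = 1/(-59535) = -1/59535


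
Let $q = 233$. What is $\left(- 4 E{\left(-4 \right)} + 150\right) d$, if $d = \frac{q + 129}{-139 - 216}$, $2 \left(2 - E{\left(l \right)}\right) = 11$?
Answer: $- \frac{59368}{355} \approx -167.23$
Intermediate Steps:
$E{\left(l \right)} = - \frac{7}{2}$ ($E{\left(l \right)} = 2 - \frac{11}{2} = - \frac{7}{2}$)
$d = - \frac{362}{355}$ ($d = \frac{233 + 129}{-139 - 216} = \frac{362}{-355} = 362 \left(- \frac{1}{355}\right) = - \frac{362}{355} \approx -1.0197$)
$\left(- 4 E{\left(-4 \right)} + 150\right) d = \left(\left(-4\right) \left(- \frac{7}{2}\right) + 150\right) \left(- \frac{362}{355}\right) = \left(14 + 150\right) \left(- \frac{362}{355}\right) = 164 \left(- \frac{362}{355}\right) = - \frac{59368}{355}$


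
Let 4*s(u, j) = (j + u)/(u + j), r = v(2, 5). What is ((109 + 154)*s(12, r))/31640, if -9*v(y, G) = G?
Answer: 263/126560 ≈ 0.0020781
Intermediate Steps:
v(y, G) = -G/9
r = -5/9 (r = -1/9*5 = -5/9 ≈ -0.55556)
s(u, j) = 1/4 (s(u, j) = ((j + u)/(u + j))/4 = ((j + u)/(j + u))/4 = (1/4)*1 = 1/4)
((109 + 154)*s(12, r))/31640 = ((109 + 154)*(1/4))/31640 = (263*(1/4))*(1/31640) = (263/4)*(1/31640) = 263/126560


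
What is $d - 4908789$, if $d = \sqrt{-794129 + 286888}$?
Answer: $-4908789 + i \sqrt{507241} \approx -4.9088 \cdot 10^{6} + 712.21 i$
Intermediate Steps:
$d = i \sqrt{507241}$ ($d = \sqrt{-507241} = i \sqrt{507241} \approx 712.21 i$)
$d - 4908789 = i \sqrt{507241} - 4908789 = -4908789 + i \sqrt{507241}$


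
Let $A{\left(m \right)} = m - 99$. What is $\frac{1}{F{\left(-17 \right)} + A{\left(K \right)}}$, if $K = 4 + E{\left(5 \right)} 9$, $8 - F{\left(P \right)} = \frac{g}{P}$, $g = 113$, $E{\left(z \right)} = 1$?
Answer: $- \frac{17}{1213} \approx -0.014015$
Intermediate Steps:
$F{\left(P \right)} = 8 - \frac{113}{P}$
$K = 13$ ($K = 4 + 1 \cdot 9 = 4 + 9 = 13$)
$A{\left(m \right)} = -99 + m$
$\frac{1}{F{\left(-17 \right)} + A{\left(K \right)}} = \frac{1}{\left(8 - \frac{113}{-17}\right) + \left(-99 + 13\right)} = \frac{1}{\left(8 - - \frac{113}{17}\right) - 86} = \frac{1}{\left(8 + \frac{113}{17}\right) - 86} = \frac{1}{\frac{249}{17} - 86} = \frac{1}{- \frac{1213}{17}} = - \frac{17}{1213}$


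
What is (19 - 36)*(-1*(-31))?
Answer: -527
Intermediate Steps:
(19 - 36)*(-1*(-31)) = -17*31 = -527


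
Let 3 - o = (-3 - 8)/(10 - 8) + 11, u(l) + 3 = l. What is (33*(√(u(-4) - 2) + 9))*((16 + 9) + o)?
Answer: 13365/2 + 4455*I/2 ≈ 6682.5 + 2227.5*I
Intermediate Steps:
u(l) = -3 + l
o = -5/2 (o = 3 - ((-3 - 8)/(10 - 8) + 11) = 3 - (-11/2 + 11) = 3 - 1*11/2 = 3 - 11/2 = -5/2 ≈ -2.5000)
(33*(√(u(-4) - 2) + 9))*((16 + 9) + o) = (33*(√((-3 - 4) - 2) + 9))*((16 + 9) - 5/2) = (33*(√(-7 - 2) + 9))*(25 - 5/2) = (33*(√(-9) + 9))*(45/2) = (33*(3*I + 9))*(45/2) = (33*(9 + 3*I))*(45/2) = (297 + 99*I)*(45/2) = 13365/2 + 4455*I/2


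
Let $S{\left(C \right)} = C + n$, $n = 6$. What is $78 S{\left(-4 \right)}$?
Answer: $156$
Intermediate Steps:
$S{\left(C \right)} = 6 + C$ ($S{\left(C \right)} = C + 6 = 6 + C$)
$78 S{\left(-4 \right)} = 78 \left(6 - 4\right) = 78 \cdot 2 = 156$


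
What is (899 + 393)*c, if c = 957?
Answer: 1236444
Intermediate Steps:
(899 + 393)*c = (899 + 393)*957 = 1292*957 = 1236444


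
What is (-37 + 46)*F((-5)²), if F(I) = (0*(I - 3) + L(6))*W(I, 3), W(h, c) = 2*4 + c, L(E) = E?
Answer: 594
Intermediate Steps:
W(h, c) = 8 + c
F(I) = 66 (F(I) = (0*(I - 3) + 6)*(8 + 3) = (0*(-3 + I) + 6)*11 = (0 + 6)*11 = 6*11 = 66)
(-37 + 46)*F((-5)²) = (-37 + 46)*66 = 9*66 = 594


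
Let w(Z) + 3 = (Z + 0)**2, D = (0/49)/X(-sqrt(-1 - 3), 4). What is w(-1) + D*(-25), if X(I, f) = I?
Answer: -2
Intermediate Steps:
D = 0 (D = (0/49)/((-sqrt(-1 - 3))) = (0*(1/49))/((-sqrt(-4))) = 0/((-2*I)) = 0*(I/2) = 0)
w(Z) = -3 + Z**2 (w(Z) = -3 + (Z + 0)**2 = -3 + Z**2)
w(-1) + D*(-25) = (-3 + (-1)**2) + 0*(-25) = (-3 + 1) + 0 = -2 + 0 = -2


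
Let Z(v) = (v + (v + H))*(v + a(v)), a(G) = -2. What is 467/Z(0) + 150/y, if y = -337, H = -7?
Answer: 155279/4718 ≈ 32.912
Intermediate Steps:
Z(v) = (-7 + 2*v)*(-2 + v) (Z(v) = (v + (v - 7))*(v - 2) = (v + (-7 + v))*(-2 + v) = (-7 + 2*v)*(-2 + v))
467/Z(0) + 150/y = 467/(14 - 11*0 + 2*0²) + 150/(-337) = 467/(14 + 0 + 2*0) + 150*(-1/337) = 467/(14 + 0 + 0) - 150/337 = 467/14 - 150/337 = 155279/4718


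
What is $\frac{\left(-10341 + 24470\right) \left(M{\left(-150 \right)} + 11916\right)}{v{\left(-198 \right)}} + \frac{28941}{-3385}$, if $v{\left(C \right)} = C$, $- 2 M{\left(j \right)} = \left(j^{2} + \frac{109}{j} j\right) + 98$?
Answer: $- \frac{5979606529}{148940} \approx -40148.0$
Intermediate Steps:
$M{\left(j \right)} = - \frac{207}{2} - \frac{j^{2}}{2}$ ($M{\left(j \right)} = - \frac{\left(j^{2} + \frac{109}{j} j\right) + 98}{2} = - \frac{\left(j^{2} + 109\right) + 98}{2} = - \frac{\left(109 + j^{2}\right) + 98}{2} = - \frac{207 + j^{2}}{2} = - \frac{207}{2} - \frac{j^{2}}{2}$)
$\frac{\left(-10341 + 24470\right) \left(M{\left(-150 \right)} + 11916\right)}{v{\left(-198 \right)}} + \frac{28941}{-3385} = \frac{\left(-10341 + 24470\right) \left(\left(- \frac{207}{2} - \frac{\left(-150\right)^{2}}{2}\right) + 11916\right)}{-198} + \frac{28941}{-3385} = 14129 \left(\left(- \frac{207}{2} - 11250\right) + 11916\right) \left(- \frac{1}{198}\right) + 28941 \left(- \frac{1}{3385}\right) = 14129 \left(\left(- \frac{207}{2} - 11250\right) + 11916\right) \left(- \frac{1}{198}\right) - \frac{28941}{3385} = 14129 \left(- \frac{22707}{2} + 11916\right) \left(- \frac{1}{198}\right) - \frac{28941}{3385} = 14129 \cdot \frac{1125}{2} \left(- \frac{1}{198}\right) - \frac{28941}{3385} = \frac{15895125}{2} \left(- \frac{1}{198}\right) - \frac{28941}{3385} = - \frac{1766125}{44} - \frac{28941}{3385} = - \frac{5979606529}{148940}$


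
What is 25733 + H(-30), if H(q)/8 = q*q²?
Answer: -190267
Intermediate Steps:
H(q) = 8*q³ (H(q) = 8*(q*q²) = 8*q³)
25733 + H(-30) = 25733 + 8*(-30)³ = 25733 + 8*(-27000) = 25733 - 216000 = -190267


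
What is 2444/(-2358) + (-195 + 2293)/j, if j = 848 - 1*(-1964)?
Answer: -481361/1657674 ≈ -0.29038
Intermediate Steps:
j = 2812 (j = 848 + 1964 = 2812)
2444/(-2358) + (-195 + 2293)/j = 2444/(-2358) + (-195 + 2293)/2812 = 2444*(-1/2358) + 2098*(1/2812) = -1222/1179 + 1049/1406 = -481361/1657674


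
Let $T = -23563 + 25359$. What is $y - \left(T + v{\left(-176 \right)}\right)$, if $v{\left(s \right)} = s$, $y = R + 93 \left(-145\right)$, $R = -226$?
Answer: $-15331$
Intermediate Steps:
$T = 1796$
$y = -13711$ ($y = -226 + 93 \left(-145\right) = -226 - 13485 = -13711$)
$y - \left(T + v{\left(-176 \right)}\right) = -13711 - \left(1796 - 176\right) = -13711 - 1620 = -15331$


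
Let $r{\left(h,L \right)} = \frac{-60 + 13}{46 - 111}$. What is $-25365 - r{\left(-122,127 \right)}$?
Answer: $- \frac{1648772}{65} \approx -25366.0$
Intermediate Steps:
$r{\left(h,L \right)} = \frac{47}{65}$ ($r{\left(h,L \right)} = - \frac{47}{-65} = \left(-47\right) \left(- \frac{1}{65}\right) = \frac{47}{65}$)
$-25365 - r{\left(-122,127 \right)} = -25365 - \frac{47}{65} = - \frac{1648772}{65}$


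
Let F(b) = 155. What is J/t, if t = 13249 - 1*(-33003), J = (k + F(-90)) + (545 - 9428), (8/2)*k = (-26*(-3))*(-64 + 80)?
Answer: -2104/11563 ≈ -0.18196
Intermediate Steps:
k = 312 (k = ((-26*(-3))*(-64 + 80))/4 = (78*16)/4 = (¼)*1248 = 312)
J = -8416 (J = (312 + 155) + (545 - 9428) = 467 - 8883 = -8416)
t = 46252 (t = 13249 + 33003 = 46252)
J/t = -8416/46252 = -8416*1/46252 = -2104/11563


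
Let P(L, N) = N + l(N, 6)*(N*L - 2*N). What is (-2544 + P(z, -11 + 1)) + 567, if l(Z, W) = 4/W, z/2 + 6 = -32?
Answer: -1467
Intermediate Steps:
z = -76 (z = -12 + 2*(-32) = -12 - 64 = -76)
P(L, N) = -N/3 + 2*L*N/3 (P(L, N) = N + (4/6)*(N*L - 2*N) = N + (4*(1/6))*(L*N - 2*N) = N + 2*(-2*N + L*N)/3 = N + (-4*N/3 + 2*L*N/3) = -N/3 + 2*L*N/3)
(-2544 + P(z, -11 + 1)) + 567 = (-2544 + (-11 + 1)*(-1 + 2*(-76))/3) + 567 = (-2544 + (1/3)*(-10)*(-1 - 152)) + 567 = (-2544 + (1/3)*(-10)*(-153)) + 567 = (-2544 + 510) + 567 = -2034 + 567 = -1467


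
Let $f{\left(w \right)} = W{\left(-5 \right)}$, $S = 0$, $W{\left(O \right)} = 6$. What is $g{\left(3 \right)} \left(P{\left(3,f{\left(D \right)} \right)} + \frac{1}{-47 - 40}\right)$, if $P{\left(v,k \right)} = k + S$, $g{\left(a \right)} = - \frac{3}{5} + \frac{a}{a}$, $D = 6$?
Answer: $\frac{1042}{435} \approx 2.3954$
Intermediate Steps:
$g{\left(a \right)} = \frac{2}{5}$ ($g{\left(a \right)} = \left(-3\right) \frac{1}{5} + 1 = - \frac{3}{5} + 1 = \frac{2}{5}$)
$f{\left(w \right)} = 6$
$P{\left(v,k \right)} = k$ ($P{\left(v,k \right)} = k + 0 = k$)
$g{\left(3 \right)} \left(P{\left(3,f{\left(D \right)} \right)} + \frac{1}{-47 - 40}\right) = \frac{2 \left(6 + \frac{1}{-47 - 40}\right)}{5} = \frac{2 \left(6 + \frac{1}{-87}\right)}{5} = \frac{2 \left(6 - \frac{1}{87}\right)}{5} = \frac{2}{5} \cdot \frac{521}{87} = \frac{1042}{435}$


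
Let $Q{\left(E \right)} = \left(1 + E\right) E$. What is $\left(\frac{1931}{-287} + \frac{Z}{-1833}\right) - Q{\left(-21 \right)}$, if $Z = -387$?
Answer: $- \frac{74792758}{175357} \approx -426.52$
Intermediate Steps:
$Q{\left(E \right)} = E \left(1 + E\right)$
$\left(\frac{1931}{-287} + \frac{Z}{-1833}\right) - Q{\left(-21 \right)} = \left(\frac{1931}{-287} - \frac{387}{-1833}\right) - - 21 \left(1 - 21\right) = \left(1931 \left(- \frac{1}{287}\right) - - \frac{129}{611}\right) - \left(-21\right) \left(-20\right) = \left(- \frac{1931}{287} + \frac{129}{611}\right) - 420 = - \frac{1142818}{175357} - 420 = - \frac{74792758}{175357}$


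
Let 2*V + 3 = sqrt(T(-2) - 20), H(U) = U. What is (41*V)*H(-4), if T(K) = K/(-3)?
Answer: 246 - 82*I*sqrt(174)/3 ≈ 246.0 - 360.55*I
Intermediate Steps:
T(K) = -K/3 (T(K) = K*(-1/3) = -K/3)
V = -3/2 + I*sqrt(174)/6 (V = -3/2 + sqrt(-1/3*(-2) - 20)/2 = -3/2 + sqrt(2/3 - 20)/2 = -3/2 + sqrt(-58/3)/2 = -3/2 + (I*sqrt(174)/3)/2 = -3/2 + I*sqrt(174)/6 ≈ -1.5 + 2.1985*I)
(41*V)*H(-4) = (41*(-3/2 + I*sqrt(174)/6))*(-4) = (-123/2 + 41*I*sqrt(174)/6)*(-4) = 246 - 82*I*sqrt(174)/3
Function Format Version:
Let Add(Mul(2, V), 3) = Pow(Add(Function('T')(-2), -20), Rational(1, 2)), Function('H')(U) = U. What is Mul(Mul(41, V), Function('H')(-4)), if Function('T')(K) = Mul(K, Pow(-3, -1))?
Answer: Add(246, Mul(Rational(-82, 3), I, Pow(174, Rational(1, 2)))) ≈ Add(246.00, Mul(-360.55, I))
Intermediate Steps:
Function('T')(K) = Mul(Rational(-1, 3), K) (Function('T')(K) = Mul(K, Rational(-1, 3)) = Mul(Rational(-1, 3), K))
V = Add(Rational(-3, 2), Mul(Rational(1, 6), I, Pow(174, Rational(1, 2)))) (V = Add(Rational(-3, 2), Mul(Rational(1, 2), Pow(Add(Mul(Rational(-1, 3), -2), -20), Rational(1, 2)))) = Add(Rational(-3, 2), Mul(Rational(1, 2), Pow(Add(Rational(2, 3), -20), Rational(1, 2)))) = Add(Rational(-3, 2), Mul(Rational(1, 2), Pow(Rational(-58, 3), Rational(1, 2)))) = Add(Rational(-3, 2), Mul(Rational(1, 2), Mul(Rational(1, 3), I, Pow(174, Rational(1, 2))))) = Add(Rational(-3, 2), Mul(Rational(1, 6), I, Pow(174, Rational(1, 2)))) ≈ Add(-1.5000, Mul(2.1985, I)))
Mul(Mul(41, V), Function('H')(-4)) = Mul(Mul(41, Add(Rational(-3, 2), Mul(Rational(1, 6), I, Pow(174, Rational(1, 2))))), -4) = Mul(Add(Rational(-123, 2), Mul(Rational(41, 6), I, Pow(174, Rational(1, 2)))), -4) = Add(246, Mul(Rational(-82, 3), I, Pow(174, Rational(1, 2))))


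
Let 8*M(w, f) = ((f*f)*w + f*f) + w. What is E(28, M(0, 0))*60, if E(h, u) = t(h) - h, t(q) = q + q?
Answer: 1680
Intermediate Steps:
M(w, f) = w/8 + f²/8 + w*f²/8 (M(w, f) = (((f*f)*w + f*f) + w)/8 = ((f²*w + f²) + w)/8 = ((w*f² + f²) + w)/8 = ((f² + w*f²) + w)/8 = (w + f² + w*f²)/8 = w/8 + f²/8 + w*f²/8)
t(q) = 2*q
E(h, u) = h (E(h, u) = 2*h - h = h)
E(28, M(0, 0))*60 = 28*60 = 1680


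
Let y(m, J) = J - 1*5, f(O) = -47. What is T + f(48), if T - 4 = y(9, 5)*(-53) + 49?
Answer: 6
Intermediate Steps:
y(m, J) = -5 + J (y(m, J) = J - 5 = -5 + J)
T = 53 (T = 4 + ((-5 + 5)*(-53) + 49) = 4 + (0*(-53) + 49) = 4 + (0 + 49) = 4 + 49 = 53)
T + f(48) = 53 - 47 = 6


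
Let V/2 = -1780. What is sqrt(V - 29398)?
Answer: 3*I*sqrt(3662) ≈ 181.54*I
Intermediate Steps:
V = -3560 (V = 2*(-1780) = -3560)
sqrt(V - 29398) = sqrt(-3560 - 29398) = sqrt(-32958) = 3*I*sqrt(3662)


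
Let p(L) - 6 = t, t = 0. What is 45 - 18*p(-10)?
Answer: -63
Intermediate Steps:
p(L) = 6 (p(L) = 6 + 0 = 6)
45 - 18*p(-10) = 45 - 18*6 = 45 - 108 = -63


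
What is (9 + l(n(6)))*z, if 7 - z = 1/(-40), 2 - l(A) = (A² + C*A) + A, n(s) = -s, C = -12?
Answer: -25571/40 ≈ -639.28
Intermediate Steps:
l(A) = 2 - A² + 11*A (l(A) = 2 - ((A² - 12*A) + A) = 2 - (A² - 11*A) = 2 + (-A² + 11*A) = 2 - A² + 11*A)
z = 281/40 (z = 7 - 1/(-40) = 7 - 1*(-1/40) = 7 + 1/40 = 281/40 ≈ 7.0250)
(9 + l(n(6)))*z = (9 + (2 - (-1*6)² + 11*(-1*6)))*(281/40) = (9 + (2 - 1*(-6)² + 11*(-6)))*(281/40) = (9 + (2 - 1*36 - 66))*(281/40) = (9 + (2 - 36 - 66))*(281/40) = (9 - 100)*(281/40) = -91*281/40 = -25571/40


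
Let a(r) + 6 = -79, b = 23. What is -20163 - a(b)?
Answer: -20078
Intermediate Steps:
a(r) = -85 (a(r) = -6 - 79 = -85)
-20163 - a(b) = -20163 - 1*(-85) = -20163 + 85 = -20078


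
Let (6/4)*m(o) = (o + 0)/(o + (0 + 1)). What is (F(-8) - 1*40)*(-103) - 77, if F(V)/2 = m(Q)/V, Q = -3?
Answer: 16275/4 ≈ 4068.8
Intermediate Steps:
m(o) = 2*o/(3*(1 + o)) (m(o) = 2*((o + 0)/(o + (0 + 1)))/3 = 2*(o/(o + 1))/3 = 2*(o/(1 + o))/3 = 2*o/(3*(1 + o)))
F(V) = 2/V (F(V) = 2*(((2/3)*(-3)/(1 - 3))/V) = 2*(((2/3)*(-3)/(-2))/V) = 2*(((2/3)*(-3)*(-1/2))/V) = 2*(1/V) = 2/V)
(F(-8) - 1*40)*(-103) - 77 = (2/(-8) - 1*40)*(-103) - 77 = (2*(-1/8) - 40)*(-103) - 77 = (-1/4 - 40)*(-103) - 77 = -161/4*(-103) - 77 = 16583/4 - 77 = 16275/4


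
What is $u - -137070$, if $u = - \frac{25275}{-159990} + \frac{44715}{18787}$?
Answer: $\frac{27466888790225}{200382142} \approx 1.3707 \cdot 10^{5}$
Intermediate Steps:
$u = \frac{508586285}{200382142}$ ($u = \left(-25275\right) \left(- \frac{1}{159990}\right) + 44715 \cdot \frac{1}{18787} = \frac{1685}{10666} + \frac{44715}{18787} = \frac{508586285}{200382142} \approx 2.5381$)
$u - -137070 = \frac{508586285}{200382142} - -137070 = \frac{508586285}{200382142} + 137070 = \frac{27466888790225}{200382142}$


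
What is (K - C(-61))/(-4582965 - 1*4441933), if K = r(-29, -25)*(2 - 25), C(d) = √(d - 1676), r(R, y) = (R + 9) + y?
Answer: -1035/9024898 + 3*I*√193/9024898 ≈ -0.00011468 + 4.618e-6*I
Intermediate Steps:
r(R, y) = 9 + R + y (r(R, y) = (9 + R) + y = 9 + R + y)
C(d) = √(-1676 + d)
K = 1035 (K = (9 - 29 - 25)*(2 - 25) = -45*(-23) = 1035)
(K - C(-61))/(-4582965 - 1*4441933) = (1035 - √(-1676 - 61))/(-4582965 - 1*4441933) = (1035 - √(-1737))/(-4582965 - 4441933) = (1035 - 3*I*√193)/(-9024898) = (1035 - 3*I*√193)*(-1/9024898) = -1035/9024898 + 3*I*√193/9024898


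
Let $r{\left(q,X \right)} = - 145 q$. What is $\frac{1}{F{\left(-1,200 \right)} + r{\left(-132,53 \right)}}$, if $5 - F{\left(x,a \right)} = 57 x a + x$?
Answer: $\frac{1}{30546} \approx 3.2738 \cdot 10^{-5}$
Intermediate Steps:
$F{\left(x,a \right)} = 5 - x - 57 a x$ ($F{\left(x,a \right)} = 5 - \left(57 x a + x\right) = 5 - \left(57 a x + x\right) = 5 - \left(x + 57 a x\right) = 5 - x - 57 a x$)
$\frac{1}{F{\left(-1,200 \right)} + r{\left(-132,53 \right)}} = \frac{1}{\left(5 - -1 - 11400 \left(-1\right)\right) - -19140} = \frac{1}{\left(5 + 1 + 11400\right) + 19140} = \frac{1}{11406 + 19140} = \frac{1}{30546}$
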